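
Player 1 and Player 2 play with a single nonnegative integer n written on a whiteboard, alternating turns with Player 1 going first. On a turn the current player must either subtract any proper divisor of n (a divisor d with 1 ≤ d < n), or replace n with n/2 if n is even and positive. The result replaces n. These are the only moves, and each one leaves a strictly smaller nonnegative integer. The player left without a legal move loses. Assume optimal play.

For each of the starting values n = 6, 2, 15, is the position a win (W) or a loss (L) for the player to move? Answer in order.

Positions with no move are L. A position that does have a move is losing for the player to move precisely when every available move leads to a winning position for the opponent. Fill in the labels:
n=0: no move → L
n=1: no move → L
n=2: →1(L), so W
n=3: →2(W) only, which is W, so L
n=4: →3(L), so W
n=5: →4(W) only, which is W, so L
n=6: →3(L), so W
n=7: →6(W) only, which is W, so L
n=8: →7(L), so W
n=9: →6(W), 8(W) — all W, so L
n=10: →5(L), so W
n=11: →10(W) only, which is W, so L
n=12: →9(L), so W
n=13: →12(W) only, which is W, so L
n=14: →7(L), so W
n=15: →10(W), 12(W), 14(W) — all W, so L

6: W, 2: W, 15: L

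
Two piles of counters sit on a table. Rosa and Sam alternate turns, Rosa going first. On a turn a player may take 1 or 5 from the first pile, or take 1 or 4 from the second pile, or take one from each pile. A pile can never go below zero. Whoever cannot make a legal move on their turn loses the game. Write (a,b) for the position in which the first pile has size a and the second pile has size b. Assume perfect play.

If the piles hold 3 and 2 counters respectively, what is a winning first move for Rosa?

Work bottom-up. With no move the player to move loses. Otherwise the position is W if at least one move leads to an L position for the opponent, and L if every move leads to a W.
No move ever increases a pile, so every position that can arise here has a ≤ 3 and b ≤ 2; it is enough to label the cells with 0 ≤ a ≤ 3 and 0 ≤ b ≤ 2.
Every move lowers a or b (never raises either), so fill the grid row by row in increasing a, and left to right within a row: each cell's successors are then already labelled.
      b=0  b=1  b=2
a=0:    L    W    L
a=1:    W    W    W
a=2:    L    W    L
a=3:    W    W    W
Cells with no legal move (terminal, hence L): (0,0).
The remaining L cells, each justified by listing all of its moves:
(0,2): L (sole option (0,1)(W) is W)
(2,0): L (sole option (1,0)(W) is W)
(2,2): L (options (1,2)(W), (2,1)(W), (1,1)(W) are all W)
Every other cell has at least one move into one of the L cells above, so it is W.
From (3,2), the L positions reachable in one move are: (2,2).

Move to (2,2).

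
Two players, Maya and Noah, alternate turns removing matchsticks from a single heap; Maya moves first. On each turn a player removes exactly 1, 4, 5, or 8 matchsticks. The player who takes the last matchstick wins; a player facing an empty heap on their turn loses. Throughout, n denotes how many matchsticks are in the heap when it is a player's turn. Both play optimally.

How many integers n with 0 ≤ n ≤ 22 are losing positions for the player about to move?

6

Label each position W (a win for the player to move) or L (a loss). A position with no legal move is L; any other position is W exactly when some move reaches an L, and L when every move reaches a W.
n=0: no move → L
n=1: →0(L), so W
n=2: →1(W) only, which is W, so L
n=3: →2(L), so W
n=4: →0(L), so W
n=5: →0(L), so W
n=6: →2(L), so W
n=7: →2(L), so W
n=8: →0(L), so W
n=9: →8(W), 5(W), 4(W), 1(W) — all W, so L
n=10: →9(L), so W
n=11: →10(W), 7(W), 6(W), 3(W) — all W, so L
n=12: →11(L), so W
n=13: →9(L), so W
n=14: →9(L), so W
n=15: →11(L), so W
n=16: →11(L), so W
n=17: →9(L), so W
n=18: →17(W), 14(W), 13(W), 10(W) — all W, so L
n=19: →18(L), so W
n=20: →19(W), 16(W), 15(W), 12(W) — all W, so L
n=21: →20(L), so W
n=22: →18(L), so W
L entries with 0 ≤ n ≤ 22: n = 0, 2, 9, 11, 18, 20; that makes 6.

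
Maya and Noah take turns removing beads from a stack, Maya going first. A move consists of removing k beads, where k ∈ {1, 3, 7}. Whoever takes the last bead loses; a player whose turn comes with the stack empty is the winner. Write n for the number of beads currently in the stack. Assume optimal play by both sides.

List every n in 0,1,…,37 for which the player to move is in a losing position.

Compute win/loss labels from the base case upward. A position with no move is W. Any other position is W if it can reach an L in one move, else L.
n=0: no move; the opponent has just taken the last bead and therefore loses → W
n=1: L (sole option 0(W) is W)
n=2: W (go to 1, an L position)
n=3: L (options 2(W), 0(W) are all W)
n=4: W (go to 3, an L position)
n=5: L (options 4(W), 2(W) are all W)
n=6: W (go to 5, an L position)
n=7: L (options 6(W), 4(W), 0(W) are all W)
n=8: W (go to 7, an L position)
n=9: L (options 8(W), 6(W), 2(W) are all W)
n=10: W (go to 9, an L position)
n=11: L (options 10(W), 8(W), 4(W) are all W)
n=12: W (go to 11, an L position)
n=13: L (options 12(W), 10(W), 6(W) are all W)
n=14: W (go to 13, an L position)
n=15: L (options 14(W), 12(W), 8(W) are all W)
n=16: W (go to 15, an L position)
n=17: L (options 16(W), 14(W), 10(W) are all W)
n=18: W (go to 17, an L position)
n=19: L (options 18(W), 16(W), 12(W) are all W)
n=20: W (go to 19, an L position)
n=21: L (options 20(W), 18(W), 14(W) are all W)
n=22: W (go to 21, an L position)
n=23: L (options 22(W), 20(W), 16(W) are all W)
n=24: W (go to 23, an L position)
n=25: L (options 24(W), 22(W), 18(W) are all W)
n=26: W (go to 25, an L position)
n=27: L (options 26(W), 24(W), 20(W) are all W)
n=28: W (go to 27, an L position)
n=29: L (options 28(W), 26(W), 22(W) are all W)
n=30: W (go to 29, an L position)
n=31: L (options 30(W), 28(W), 24(W) are all W)
n=32: W (go to 31, an L position)
n=33: L (options 32(W), 30(W), 26(W) are all W)
n=34: W (go to 33, an L position)
n=35: L (options 34(W), 32(W), 28(W) are all W)
n=36: W (go to 35, an L position)
n=37: L (options 36(W), 34(W), 30(W) are all W)
Reading off the rows marked L gives the requested list; there are 19 such values of n.

1, 3, 5, 7, 9, 11, 13, 15, 17, 19, 21, 23, 25, 27, 29, 31, 33, 35, 37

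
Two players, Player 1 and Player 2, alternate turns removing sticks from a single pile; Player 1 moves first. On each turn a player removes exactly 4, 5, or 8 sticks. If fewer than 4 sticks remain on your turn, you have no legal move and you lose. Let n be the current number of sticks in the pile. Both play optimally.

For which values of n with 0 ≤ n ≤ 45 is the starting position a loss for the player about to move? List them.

Use the standard recursion: the mover loses at a terminal position; elsewhere, the mover wins exactly when some move hands the opponent an L position.
n=0: no move → L
n=1: no move → L
n=2: no move → L
n=3: no move → L
n=4: W (go to 0, an L position)
n=5: W (go to 1, an L position)
n=6: W (go to 2, an L position)
n=7: W (go to 3, an L position)
n=8: W (go to 3, an L position)
n=9: W (go to 1, an L position)
n=10: W (go to 2, an L position)
n=11: W (go to 3, an L position)
n=12: L (options 8(W), 7(W), 4(W) are all W)
n=13: L (options 9(W), 8(W), 5(W) are all W)
n=14: L (options 10(W), 9(W), 6(W) are all W)
n=15: L (options 11(W), 10(W), 7(W) are all W)
n=16: W (go to 12, an L position)
n=17: W (go to 13, an L position)
n=18: W (go to 14, an L position)
n=19: W (go to 15, an L position)
n=20: W (go to 15, an L position)
n=21: W (go to 13, an L position)
n=22: W (go to 14, an L position)
n=23: W (go to 15, an L position)
n=24: L (options 20(W), 19(W), 16(W) are all W)
n=25: L (options 21(W), 20(W), 17(W) are all W)
n=26: L (options 22(W), 21(W), 18(W) are all W)
n=27: L (options 23(W), 22(W), 19(W) are all W)
n=28: W (go to 24, an L position)
n=29: W (go to 25, an L position)
n=30: W (go to 26, an L position)
n=31: W (go to 27, an L position)
n=32: W (go to 27, an L position)
n=33: W (go to 25, an L position)
n=34: W (go to 26, an L position)
n=35: W (go to 27, an L position)
n=36: L (options 32(W), 31(W), 28(W) are all W)
n=37: L (options 33(W), 32(W), 29(W) are all W)
n=38: L (options 34(W), 33(W), 30(W) are all W)
n=39: L (options 35(W), 34(W), 31(W) are all W)
n=40: W (go to 36, an L position)
n=41: W (go to 37, an L position)
n=42: W (go to 38, an L position)
n=43: W (go to 39, an L position)
n=44: W (go to 39, an L position)
n=45: W (go to 37, an L position)
The losing starting values of n are exactly the entries labelled L in this table (16 of them).

0, 1, 2, 3, 12, 13, 14, 15, 24, 25, 26, 27, 36, 37, 38, 39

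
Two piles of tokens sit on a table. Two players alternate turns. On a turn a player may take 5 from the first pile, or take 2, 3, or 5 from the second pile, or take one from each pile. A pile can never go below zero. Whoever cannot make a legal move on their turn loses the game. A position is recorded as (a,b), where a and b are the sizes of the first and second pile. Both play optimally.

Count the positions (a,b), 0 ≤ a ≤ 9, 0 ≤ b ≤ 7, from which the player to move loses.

Use the standard recursion: the mover loses at a terminal position; elsewhere, the mover wins exactly when some move hands the opponent an L position.
Every move lowers a or b (never raises either), so fill the grid row by row in increasing a, and left to right within a row: each cell's successors are then already labelled.
      b=0  b=1  b=2  b=3  b=4  b=5  b=6  b=7
a=0:    L    L    W    W    W    W    W    L
a=1:    L    W    W    W    L    W    W    W
a=2:    L    W    W    W    L    W    W    W
a=3:    L    W    W    W    L    W    W    W
a=4:    L    W    W    W    L    W    W    W
a=5:    W    W    L    L    W    W    W    W
a=6:    W    L    L    W    W    W    W    W
a=7:    W    L    W    W    W    L    W    W
a=8:    W    L    W    W    W    L    W    W
a=9:    W    L    W    W    W    L    W    W
Cells with no legal move (terminal, hence L): (0,0), (0,1), (1,0), (2,0), (3,0), (4,0).
The remaining L cells, each justified by listing all of its moves:
(0,7): only reaches (0,5)(W), (0,4)(W), (0,2)(W), all W → L
(1,4): only reaches (1,2)(W), (1,1)(W), (0,3)(W), all W → L
(2,4): only reaches (2,2)(W), (2,1)(W), (1,3)(W), all W → L
(3,4): only reaches (3,2)(W), (3,1)(W), (2,3)(W), all W → L
(4,4): only reaches (4,2)(W), (4,1)(W), (3,3)(W), all W → L
(5,2): only reaches (0,2)(W), (5,0)(W), (4,1)(W), all W → L
(5,3): only reaches (0,3)(W), (5,1)(W), (5,0)(W), (4,2)(W), all W → L
(6,1): only reaches (1,1)(W), (5,0)(W), all W → L
(6,2): only reaches (1,2)(W), (6,0)(W), (5,1)(W), all W → L
(7,1): only reaches (2,1)(W), (6,0)(W), all W → L
(7,5): only reaches (2,5)(W), (7,3)(W), (7,2)(W), (7,0)(W), (6,4)(W), all W → L
(8,1): only reaches (3,1)(W), (7,0)(W), all W → L
(8,5): only reaches (3,5)(W), (8,3)(W), (8,2)(W), (8,0)(W), (7,4)(W), all W → L
(9,1): only reaches (4,1)(W), (8,0)(W), all W → L
(9,5): only reaches (4,5)(W), (9,3)(W), (9,2)(W), (9,0)(W), (8,4)(W), all W → L
Every other cell has at least one move into one of the L cells above, so it is W.
L cells per row: a=0: 3, a=1: 2, a=2: 2, a=3: 2, a=4: 2, a=5: 2, a=6: 2, a=7: 2, a=8: 2, a=9: 2; total 21.

21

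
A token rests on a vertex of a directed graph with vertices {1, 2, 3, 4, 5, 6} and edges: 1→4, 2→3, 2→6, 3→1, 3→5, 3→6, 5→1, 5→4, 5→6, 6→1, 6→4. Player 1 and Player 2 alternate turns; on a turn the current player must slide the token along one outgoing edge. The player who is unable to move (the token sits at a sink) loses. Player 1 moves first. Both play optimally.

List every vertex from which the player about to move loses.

3, 4

Build the W/L table. Terminal = L. A non-terminal position is W if it has a move to some L; otherwise it is L.
Every edge goes from a vertex to one that appears earlier in the order 4, 1, 6, 5, 3, 2, so processing vertices in that order labels each vertex after all of its successors.
4: no outgoing edge → L
1: reaches L-position 4 → W
6: reaches L-position 4 → W
5: reaches L-position 4 → W
3: only reaches 5(W), 6(W), 1(W), all W → L
2: reaches L-position 3 → W
The losing starting vertices are exactly the entries labelled L in this table (2 of them).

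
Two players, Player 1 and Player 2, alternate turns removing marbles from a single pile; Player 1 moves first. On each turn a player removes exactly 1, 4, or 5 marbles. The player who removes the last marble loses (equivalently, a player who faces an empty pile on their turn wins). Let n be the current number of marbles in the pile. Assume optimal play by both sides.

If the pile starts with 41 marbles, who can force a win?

Player 2 wins.

Build the W/L table. Terminal = W. A non-terminal position is W if it has a move to some L; otherwise it is L.
n=0: no move; the opponent has just taken the last marble and therefore loses → W
n=1: L (sole option 0(W) is W)
n=2: W (go to 1, an L position)
n=3: L (sole option 2(W) is W)
n=4: W (go to 3, an L position)
n=5: W (go to 1, an L position)
n=6: W (go to 1, an L position)
n=7: W (go to 3, an L position)
n=8: W (go to 3, an L position)
n=9: L (options 8(W), 5(W), 4(W) are all W)
n=10: W (go to 9, an L position)
n=11: L (options 10(W), 7(W), 6(W) are all W)
n=12: W (go to 11, an L position)
n=13: W (go to 9, an L position)
n=14: W (go to 9, an L position)
n=15: W (go to 11, an L position)
n=16: W (go to 11, an L position)
n=17: L (options 16(W), 13(W), 12(W) are all W)
n=18: W (go to 17, an L position)
n=19: L (options 18(W), 15(W), 14(W) are all W)
n=20: W (go to 19, an L position)
n=21: W (go to 17, an L position)
n=22: W (go to 17, an L position)
n=23: W (go to 19, an L position)
n=24: W (go to 19, an L position)
n=25: L (options 24(W), 21(W), 20(W) are all W)
n=26: W (go to 25, an L position)
n=27: L (options 26(W), 23(W), 22(W) are all W)
n=28: W (go to 27, an L position)
n=29: W (go to 25, an L position)
n=30: W (go to 25, an L position)
n=31: W (go to 27, an L position)
n=32: W (go to 27, an L position)
n=33: L (options 32(W), 29(W), 28(W) are all W)
n=34: W (go to 33, an L position)
n=35: L (options 34(W), 31(W), 30(W) are all W)
n=36: W (go to 35, an L position)
n=37: W (go to 33, an L position)
n=38: W (go to 33, an L position)
n=39: W (go to 35, an L position)
n=40: W (go to 35, an L position)
n=41: L (options 40(W), 37(W), 36(W) are all W)
Every move from 41 reaches a W position, so the mover loses.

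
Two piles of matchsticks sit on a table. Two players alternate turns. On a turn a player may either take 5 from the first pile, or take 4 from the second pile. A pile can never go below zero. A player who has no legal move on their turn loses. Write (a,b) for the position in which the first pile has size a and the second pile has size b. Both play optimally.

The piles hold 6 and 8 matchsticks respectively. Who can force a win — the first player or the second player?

Build the W/L table. Terminal = L. A non-terminal position is W if it has a move to some L; otherwise it is L.
No move ever increases a pile, so every position that can arise here has a ≤ 6 and b ≤ 8; it is enough to label the cells with 0 ≤ a ≤ 6 and 0 ≤ b ≤ 8.
Every move lowers a or b (never raises either), so fill the grid row by row in increasing a, and left to right within a row: each cell's successors are then already labelled.
      b=0  b=1  b=2  b=3  b=4  b=5  b=6  b=7  b=8
a=0:    L    L    L    L    W    W    W    W    L
a=1:    L    L    L    L    W    W    W    W    L
a=2:    L    L    L    L    W    W    W    W    L
a=3:    L    L    L    L    W    W    W    W    L
a=4:    L    L    L    L    W    W    W    W    L
a=5:    W    W    W    W    L    L    L    L    W
a=6:    W    W    W    W    L    L    L    L    W
Cells with no legal move (terminal, hence L): (0,0), (0,1), (0,2), (0,3), (1,0), (1,1), (1,2), (1,3), (2,0), (2,1), (2,2), (2,3), (3,0), (3,1), (3,2), (3,3), (4,0), (4,1), (4,2), (4,3).
The remaining L cells, each justified by listing all of its moves:
(0,8): the only move is to (0,4)(W), a W ⇒ L
(1,8): the only move is to (1,4)(W), a W ⇒ L
(2,8): the only move is to (2,4)(W), a W ⇒ L
(3,8): the only move is to (3,4)(W), a W ⇒ L
(4,8): the only move is to (4,4)(W), a W ⇒ L
(5,4): moves to (0,4)(W), (5,0)(W); every one is W ⇒ L
(5,5): moves to (0,5)(W), (5,1)(W); every one is W ⇒ L
(5,6): moves to (0,6)(W), (5,2)(W); every one is W ⇒ L
(5,7): moves to (0,7)(W), (5,3)(W); every one is W ⇒ L
(6,4): moves to (1,4)(W), (6,0)(W); every one is W ⇒ L
(6,5): moves to (1,5)(W), (6,1)(W); every one is W ⇒ L
(6,6): moves to (1,6)(W), (6,2)(W); every one is W ⇒ L
(6,7): moves to (1,7)(W), (6,3)(W); every one is W ⇒ L
Every other cell has at least one move into one of the L cells above, so it is W.
From (6,8) the player to move can move to (1,8), reaching an L position.

The first player wins.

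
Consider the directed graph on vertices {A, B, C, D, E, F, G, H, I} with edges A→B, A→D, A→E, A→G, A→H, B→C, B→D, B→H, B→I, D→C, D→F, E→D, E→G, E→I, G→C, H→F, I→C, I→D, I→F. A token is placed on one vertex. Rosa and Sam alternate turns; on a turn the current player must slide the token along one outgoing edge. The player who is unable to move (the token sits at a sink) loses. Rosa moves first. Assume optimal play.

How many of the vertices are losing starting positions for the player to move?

3

Classify positions by backward induction: terminal positions (no move available) are L. From any other position, the mover wins iff some move reaches an L.
Every edge goes from a vertex to one that appears earlier in the order F, C, D, H, I, G, E, B, A, so processing vertices in that order labels each vertex after all of its successors.
F: no outgoing edge → L
C: no outgoing edge → L
D: reaches L-position C → W
H: reaches L-position F → W
I: reaches L-position C → W
G: reaches L-position C → W
E: only reaches G(W), I(W), D(W), all W → L
B: reaches L-position C → W
A: reaches L-position E → W
The L vertices are C, E, F; that is 3 in all.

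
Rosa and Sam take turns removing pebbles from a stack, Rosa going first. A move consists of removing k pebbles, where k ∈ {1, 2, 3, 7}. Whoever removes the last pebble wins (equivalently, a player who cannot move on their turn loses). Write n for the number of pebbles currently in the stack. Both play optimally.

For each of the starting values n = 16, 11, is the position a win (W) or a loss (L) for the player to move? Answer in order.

16: L, 11: W

Compute win/loss labels from the base case upward. A position with no move is L. Any other position is W if it can reach an L in one move, else L.
n=0: no move → L
n=1: can move to 0, which is L ⇒ W
n=2: can move to 0, which is L ⇒ W
n=3: can move to 0, which is L ⇒ W
n=4: moves to 3(W), 2(W), 1(W); every one is W ⇒ L
n=5: can move to 4, which is L ⇒ W
n=6: can move to 4, which is L ⇒ W
n=7: can move to 4, which is L ⇒ W
n=8: moves to 7(W), 6(W), 5(W), 1(W); every one is W ⇒ L
n=9: can move to 8, which is L ⇒ W
n=10: can move to 8, which is L ⇒ W
n=11: can move to 8, which is L ⇒ W
n=12: moves to 11(W), 10(W), 9(W), 5(W); every one is W ⇒ L
n=13: can move to 12, which is L ⇒ W
n=14: can move to 12, which is L ⇒ W
n=15: can move to 12, which is L ⇒ W
n=16: moves to 15(W), 14(W), 13(W), 9(W); every one is W ⇒ L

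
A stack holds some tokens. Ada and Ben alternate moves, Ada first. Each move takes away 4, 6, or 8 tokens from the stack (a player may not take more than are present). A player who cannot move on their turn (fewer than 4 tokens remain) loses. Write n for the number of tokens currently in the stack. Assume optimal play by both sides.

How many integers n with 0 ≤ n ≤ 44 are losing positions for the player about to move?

Compute win/loss labels from the base case upward. A position with no move is L. Any other position is W if it can reach an L in one move, else L.
n=0: no move → L
n=1: no move → L
n=2: no move → L
n=3: no move → L
n=4: can move to 0, which is L ⇒ W
n=5: can move to 1, which is L ⇒ W
n=6: can move to 2, which is L ⇒ W
n=7: can move to 3, which is L ⇒ W
n=8: can move to 2, which is L ⇒ W
n=9: can move to 3, which is L ⇒ W
n=10: can move to 2, which is L ⇒ W
n=11: can move to 3, which is L ⇒ W
n=12: moves to 8(W), 6(W), 4(W); every one is W ⇒ L
n=13: moves to 9(W), 7(W), 5(W); every one is W ⇒ L
n=14: moves to 10(W), 8(W), 6(W); every one is W ⇒ L
n=15: moves to 11(W), 9(W), 7(W); every one is W ⇒ L
n=16: can move to 12, which is L ⇒ W
n=17: can move to 13, which is L ⇒ W
n=18: can move to 14, which is L ⇒ W
n=19: can move to 15, which is L ⇒ W
n=20: can move to 14, which is L ⇒ W
n=21: can move to 15, which is L ⇒ W
n=22: can move to 14, which is L ⇒ W
n=23: can move to 15, which is L ⇒ W
n=24: moves to 20(W), 18(W), 16(W); every one is W ⇒ L
n=25: moves to 21(W), 19(W), 17(W); every one is W ⇒ L
n=26: moves to 22(W), 20(W), 18(W); every one is W ⇒ L
n=27: moves to 23(W), 21(W), 19(W); every one is W ⇒ L
n=28: can move to 24, which is L ⇒ W
n=29: can move to 25, which is L ⇒ W
n=30: can move to 26, which is L ⇒ W
n=31: can move to 27, which is L ⇒ W
n=32: can move to 26, which is L ⇒ W
n=33: can move to 27, which is L ⇒ W
n=34: can move to 26, which is L ⇒ W
n=35: can move to 27, which is L ⇒ W
n=36: moves to 32(W), 30(W), 28(W); every one is W ⇒ L
n=37: moves to 33(W), 31(W), 29(W); every one is W ⇒ L
n=38: moves to 34(W), 32(W), 30(W); every one is W ⇒ L
n=39: moves to 35(W), 33(W), 31(W); every one is W ⇒ L
n=40: can move to 36, which is L ⇒ W
n=41: can move to 37, which is L ⇒ W
n=42: can move to 38, which is L ⇒ W
n=43: can move to 39, which is L ⇒ W
n=44: can move to 38, which is L ⇒ W
L entries with 0 ≤ n ≤ 44: n = 0, 1, 2, 3, 12, 13, 14, 15, 24, 25, 26, 27, 36, 37, 38, 39; that makes 16.

16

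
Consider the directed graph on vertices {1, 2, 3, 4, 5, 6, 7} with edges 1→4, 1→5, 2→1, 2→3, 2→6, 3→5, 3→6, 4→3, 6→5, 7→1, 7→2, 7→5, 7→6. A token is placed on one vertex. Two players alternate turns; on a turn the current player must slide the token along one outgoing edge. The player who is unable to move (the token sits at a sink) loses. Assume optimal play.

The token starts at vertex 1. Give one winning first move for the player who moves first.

Label each position W (a win for the player to move) or L (a loss). A position with no legal move is L; any other position is W exactly when some move reaches an L, and L when every move reaches a W.
Every edge goes from a vertex to one that appears earlier in the order 5, 6, 3, 4, 1, 2, 7, so processing vertices in that order labels each vertex after all of its successors.
5: no outgoing edge → L
6: reaches L-position 5 → W
3: reaches L-position 5 → W
4: only reaches 3(W), which is W → L
1: reaches L-position 4 → W
2: only reaches 1(W), 3(W), 6(W), all W → L
7: reaches L-position 2 → W
From 1, the L positions reachable in one move are: 4, 5. Any move reaching one of these is winning.

Move to 4.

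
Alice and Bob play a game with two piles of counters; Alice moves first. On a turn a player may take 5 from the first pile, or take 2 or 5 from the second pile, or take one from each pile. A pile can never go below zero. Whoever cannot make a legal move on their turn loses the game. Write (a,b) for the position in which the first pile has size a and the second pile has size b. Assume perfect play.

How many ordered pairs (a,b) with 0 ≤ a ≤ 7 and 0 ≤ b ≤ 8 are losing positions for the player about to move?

30

Positions with no move are L. A position that does have a move is losing for the player to move precisely when every available move leads to a winning position for the opponent. Fill in the labels:
Every move lowers a or b (never raises either), so fill the grid row by row in increasing a, and left to right within a row: each cell's successors are then already labelled.
      b=0  b=1  b=2  b=3  b=4  b=5  b=6  b=7  b=8
a=0:    L    L    W    W    L    W    W    L    L
a=1:    L    W    W    L    L    W    W    L    W
a=2:    L    W    W    L    W    W    L    L    W
a=3:    L    W    W    L    W    W    L    W    W
a=4:    L    W    W    L    W    W    L    W    W
a=5:    W    W    L    L    W    W    L    W    W
a=6:    W    L    L    W    W    L    W    W    L
a=7:    W    L    W    W    L    L    W    W    L
Cells with no legal move (terminal, hence L): (0,0), (0,1), (1,0), (2,0), (3,0), (4,0).
The remaining L cells, each justified by listing all of its moves:
(0,4): only reaches (0,2)(W), which is W → L
(0,7): only reaches (0,5)(W), (0,2)(W), all W → L
(0,8): only reaches (0,6)(W), (0,3)(W), all W → L
(1,3): only reaches (1,1)(W), (0,2)(W), all W → L
(1,4): only reaches (1,2)(W), (0,3)(W), all W → L
(1,7): only reaches (1,5)(W), (1,2)(W), (0,6)(W), all W → L
(2,3): only reaches (2,1)(W), (1,2)(W), all W → L
(2,6): only reaches (2,4)(W), (2,1)(W), (1,5)(W), all W → L
(2,7): only reaches (2,5)(W), (2,2)(W), (1,6)(W), all W → L
(3,3): only reaches (3,1)(W), (2,2)(W), all W → L
(3,6): only reaches (3,4)(W), (3,1)(W), (2,5)(W), all W → L
(4,3): only reaches (4,1)(W), (3,2)(W), all W → L
(4,6): only reaches (4,4)(W), (4,1)(W), (3,5)(W), all W → L
(5,2): only reaches (0,2)(W), (5,0)(W), (4,1)(W), all W → L
(5,3): only reaches (0,3)(W), (5,1)(W), (4,2)(W), all W → L
(5,6): only reaches (0,6)(W), (5,4)(W), (5,1)(W), (4,5)(W), all W → L
(6,1): only reaches (1,1)(W), (5,0)(W), all W → L
(6,2): only reaches (1,2)(W), (6,0)(W), (5,1)(W), all W → L
(6,5): only reaches (1,5)(W), (6,3)(W), (6,0)(W), (5,4)(W), all W → L
(6,8): only reaches (1,8)(W), (6,6)(W), (6,3)(W), (5,7)(W), all W → L
(7,1): only reaches (2,1)(W), (6,0)(W), all W → L
(7,4): only reaches (2,4)(W), (7,2)(W), (6,3)(W), all W → L
(7,5): only reaches (2,5)(W), (7,3)(W), (7,0)(W), (6,4)(W), all W → L
(7,8): only reaches (2,8)(W), (7,6)(W), (7,3)(W), (6,7)(W), all W → L
Every other cell has at least one move into one of the L cells above, so it is W.
L cells per row: a=0: 5, a=1: 4, a=2: 4, a=3: 3, a=4: 3, a=5: 3, a=6: 4, a=7: 4; total 30.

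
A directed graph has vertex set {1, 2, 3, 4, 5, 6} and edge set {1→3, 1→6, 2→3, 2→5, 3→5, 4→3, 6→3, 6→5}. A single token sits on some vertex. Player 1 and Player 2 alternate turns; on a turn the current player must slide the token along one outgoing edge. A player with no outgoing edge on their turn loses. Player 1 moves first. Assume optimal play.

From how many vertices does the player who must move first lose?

Classify positions by backward induction: terminal positions (no move available) are L. From any other position, the mover wins iff some move reaches an L.
Every edge goes from a vertex to one that appears earlier in the order 5, 3, 2, 4, 6, 1, so processing vertices in that order labels each vertex after all of its successors.
5: no outgoing edge → L
3: reaches L-position 5 → W
2: reaches L-position 5 → W
4: only reaches 3(W), which is W → L
6: reaches L-position 5 → W
1: only reaches 6(W), 3(W), all W → L
The L vertices are 1, 4, 5; that is 3 in all.

3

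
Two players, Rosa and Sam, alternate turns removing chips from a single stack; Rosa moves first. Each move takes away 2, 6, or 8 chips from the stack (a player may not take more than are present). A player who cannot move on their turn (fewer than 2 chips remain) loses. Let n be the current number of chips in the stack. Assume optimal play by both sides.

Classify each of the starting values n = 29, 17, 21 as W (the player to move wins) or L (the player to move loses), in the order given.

29: L, 17: W, 21: W

Use the standard recursion: the mover loses at a terminal position; elsewhere, the mover wins exactly when some move hands the opponent an L position.
n=0: no move → L
n=1: no move → L
n=2: →0(L), so W
n=3: →1(L), so W
n=4: →2(W) only, which is W, so L
n=5: →3(W) only, which is W, so L
n=6: →4(L), so W
n=7: →5(L), so W
n=8: →0(L), so W
n=9: →1(L), so W
n=10: →4(L), so W
n=11: →5(L), so W
n=12: →4(L), so W
n=13: →5(L), so W
n=14: →12(W), 8(W), 6(W) — all W, so L
n=15: →13(W), 9(W), 7(W) — all W, so L
n=16: →14(L), so W
n=17: →15(L), so W
n=18: →16(W), 12(W), 10(W) — all W, so L
n=19: →17(W), 13(W), 11(W) — all W, so L
n=20: →18(L), so W
n=21: →19(L), so W
n=22: →14(L), so W
n=23: →15(L), so W
n=24: →18(L), so W
n=25: →19(L), so W
n=26: →18(L), so W
n=27: →19(L), so W
n=28: →26(W), 22(W), 20(W) — all W, so L
n=29: →27(W), 23(W), 21(W) — all W, so L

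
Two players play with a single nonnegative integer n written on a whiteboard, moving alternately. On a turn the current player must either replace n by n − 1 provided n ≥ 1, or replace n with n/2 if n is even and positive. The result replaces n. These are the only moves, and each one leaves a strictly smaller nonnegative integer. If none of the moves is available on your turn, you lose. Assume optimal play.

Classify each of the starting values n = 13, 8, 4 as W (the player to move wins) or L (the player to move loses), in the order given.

Use the standard recursion: the mover loses at a terminal position; elsewhere, the mover wins exactly when some move hands the opponent an L position.
n=0: no move → L
n=1: can move to 0, which is L ⇒ W
n=2: the only move is to 1(W), a W ⇒ L
n=3: can move to 2, which is L ⇒ W
n=4: can move to 2, which is L ⇒ W
n=5: the only move is to 4(W), a W ⇒ L
n=6: can move to 5, which is L ⇒ W
n=7: the only move is to 6(W), a W ⇒ L
n=8: can move to 7, which is L ⇒ W
n=9: the only move is to 8(W), a W ⇒ L
n=10: can move to 5, which is L ⇒ W
n=11: the only move is to 10(W), a W ⇒ L
n=12: can move to 11, which is L ⇒ W
n=13: the only move is to 12(W), a W ⇒ L

13: L, 8: W, 4: W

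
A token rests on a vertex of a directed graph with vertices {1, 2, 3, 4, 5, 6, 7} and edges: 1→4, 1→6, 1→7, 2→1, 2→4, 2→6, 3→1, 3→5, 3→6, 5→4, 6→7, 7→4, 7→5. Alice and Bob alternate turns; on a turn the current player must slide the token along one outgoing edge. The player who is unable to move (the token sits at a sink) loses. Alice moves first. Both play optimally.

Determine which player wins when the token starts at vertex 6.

Bob wins.

Positions with no move are L. A position that does have a move is losing for the player to move precisely when every available move leads to a winning position for the opponent. Fill in the labels:
Every edge goes from a vertex to one that appears earlier in the order 4, 5, 7, 6, 1, 3, 2, so processing vertices in that order labels each vertex after all of its successors.
4: no outgoing edge → L
5: reaches L-position 4 → W
7: reaches L-position 4 → W
6: only reaches 7(W), which is W → L
1: reaches L-position 6 → W
3: reaches L-position 6 → W
2: reaches L-position 6 → W
Every move from 6 reaches a W position, so the mover loses.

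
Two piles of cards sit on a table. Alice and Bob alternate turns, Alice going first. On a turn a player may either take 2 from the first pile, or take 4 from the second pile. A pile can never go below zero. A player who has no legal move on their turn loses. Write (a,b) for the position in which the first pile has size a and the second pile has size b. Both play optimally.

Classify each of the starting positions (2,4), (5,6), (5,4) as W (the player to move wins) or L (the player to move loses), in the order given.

(2,4): L, (5,6): W, (5,4): W

Positions with no move are L. A position that does have a move is losing for the player to move precisely when every available move leads to a winning position for the opponent. Fill in the labels:
No move ever increases a pile, so every position that can arise here has a ≤ 5 and b ≤ 6; it is enough to label the cells with 0 ≤ a ≤ 5 and 0 ≤ b ≤ 6.
Every move lowers a or b (never raises either), so fill the grid row by row in increasing a, and left to right within a row: each cell's successors are then already labelled.
      b=0  b=1  b=2  b=3  b=4  b=5  b=6
a=0:    L    L    L    L    W    W    W
a=1:    L    L    L    L    W    W    W
a=2:    W    W    W    W    L    L    L
a=3:    W    W    W    W    L    L    L
a=4:    L    L    L    L    W    W    W
a=5:    L    L    L    L    W    W    W
Cells with no legal move (terminal, hence L): (0,0), (0,1), (0,2), (0,3), (1,0), (1,1), (1,2), (1,3).
The remaining L cells, each justified by listing all of its moves:
(2,4): →(0,4)(W), (2,0)(W) — all W, so L
(2,5): →(0,5)(W), (2,1)(W) — all W, so L
(2,6): →(0,6)(W), (2,2)(W) — all W, so L
(3,4): →(1,4)(W), (3,0)(W) — all W, so L
(3,5): →(1,5)(W), (3,1)(W) — all W, so L
(3,6): →(1,6)(W), (3,2)(W) — all W, so L
(4,0): →(2,0)(W) only, which is W, so L
(4,1): →(2,1)(W) only, which is W, so L
(4,2): →(2,2)(W) only, which is W, so L
(4,3): →(2,3)(W) only, which is W, so L
(5,0): →(3,0)(W) only, which is W, so L
(5,1): →(3,1)(W) only, which is W, so L
(5,2): →(3,2)(W) only, which is W, so L
(5,3): →(3,3)(W) only, which is W, so L
Every other cell has at least one move into one of the L cells above, so it is W.
(2,4): one of the L cells justified above, so L
(5,6): the move to (3,6) reaches an L cell, so W
(5,4): the move to (3,4) reaches an L cell, so W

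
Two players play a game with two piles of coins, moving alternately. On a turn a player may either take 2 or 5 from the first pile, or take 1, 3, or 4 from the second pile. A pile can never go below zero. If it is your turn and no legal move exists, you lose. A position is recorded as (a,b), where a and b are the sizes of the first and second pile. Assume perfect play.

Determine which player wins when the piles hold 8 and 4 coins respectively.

Positions with no move are L. A position that does have a move is losing for the player to move precisely when every available move leads to a winning position for the opponent. Fill in the labels:
No move ever increases a pile, so every position that can arise here has a ≤ 8 and b ≤ 4; it is enough to label the cells with 0 ≤ a ≤ 8 and 0 ≤ b ≤ 4.
Every move lowers a or b (never raises either), so fill the grid row by row in increasing a, and left to right within a row: each cell's successors are then already labelled.
      b=0  b=1  b=2  b=3  b=4
a=0:    L    W    L    W    W
a=1:    L    W    L    W    W
a=2:    W    L    W    L    W
a=3:    W    L    W    L    W
a=4:    L    W    L    W    W
a=5:    W    W    W    W    L
a=6:    W    L    W    L    W
a=7:    L    W    L    W    W
a=8:    L    W    L    W    W
Cells with no legal move (terminal, hence L): (0,0), (1,0).
The remaining L cells, each justified by listing all of its moves:
(0,2): L (sole option (0,1)(W) is W)
(1,2): L (sole option (1,1)(W) is W)
(2,1): L (options (0,1)(W), (2,0)(W) are all W)
(2,3): L (options (0,3)(W), (2,2)(W), (2,0)(W) are all W)
(3,1): L (options (1,1)(W), (3,0)(W) are all W)
(3,3): L (options (1,3)(W), (3,2)(W), (3,0)(W) are all W)
(4,0): L (sole option (2,0)(W) is W)
(4,2): L (options (2,2)(W), (4,1)(W) are all W)
(5,4): L (options (3,4)(W), (0,4)(W), (5,3)(W), (5,1)(W), (5,0)(W) are all W)
(6,1): L (options (4,1)(W), (1,1)(W), (6,0)(W) are all W)
(6,3): L (options (4,3)(W), (1,3)(W), (6,2)(W), (6,0)(W) are all W)
(7,0): L (options (5,0)(W), (2,0)(W) are all W)
(7,2): L (options (5,2)(W), (2,2)(W), (7,1)(W) are all W)
(8,0): L (options (6,0)(W), (3,0)(W) are all W)
(8,2): L (options (6,2)(W), (3,2)(W), (8,1)(W) are all W)
Every other cell has at least one move into one of the L cells above, so it is W.
From (8,4) the player to move can move to (8,0), reaching an L position.

The first player wins.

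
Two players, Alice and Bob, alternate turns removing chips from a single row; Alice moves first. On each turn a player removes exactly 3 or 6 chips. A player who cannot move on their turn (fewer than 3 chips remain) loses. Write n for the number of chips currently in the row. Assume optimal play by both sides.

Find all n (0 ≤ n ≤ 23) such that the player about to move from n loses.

Build the W/L table. Terminal = L. A non-terminal position is W if it has a move to some L; otherwise it is L.
n=0: no move → L
n=1: no move → L
n=2: no move → L
n=3: W (go to 0, an L position)
n=4: W (go to 1, an L position)
n=5: W (go to 2, an L position)
n=6: W (go to 0, an L position)
n=7: W (go to 1, an L position)
n=8: W (go to 2, an L position)
n=9: L (options 6(W), 3(W) are all W)
n=10: L (options 7(W), 4(W) are all W)
n=11: L (options 8(W), 5(W) are all W)
n=12: W (go to 9, an L position)
n=13: W (go to 10, an L position)
n=14: W (go to 11, an L position)
n=15: W (go to 9, an L position)
n=16: W (go to 10, an L position)
n=17: W (go to 11, an L position)
n=18: L (options 15(W), 12(W) are all W)
n=19: L (options 16(W), 13(W) are all W)
n=20: L (options 17(W), 14(W) are all W)
n=21: W (go to 18, an L position)
n=22: W (go to 19, an L position)
n=23: W (go to 20, an L position)
The losing starting values of n are exactly the entries labelled L in this table (9 of them).

0, 1, 2, 9, 10, 11, 18, 19, 20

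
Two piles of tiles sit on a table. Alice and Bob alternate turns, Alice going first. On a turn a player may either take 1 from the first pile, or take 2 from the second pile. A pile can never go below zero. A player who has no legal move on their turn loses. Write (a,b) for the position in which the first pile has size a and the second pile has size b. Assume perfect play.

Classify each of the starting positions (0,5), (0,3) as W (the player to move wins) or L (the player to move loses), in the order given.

Work bottom-up. With no move the player to move loses. Otherwise the position is W if at least one move leads to an L position for the opponent, and L if every move leads to a W.
No move ever increases a pile, so every position that can arise here has a ≤ 0 and b ≤ 5; it is enough to label the cells with 0 ≤ a ≤ 0 and 0 ≤ b ≤ 5.
Every move lowers a or b (never raises either), so fill the grid row by row in increasing a, and left to right within a row: each cell's successors are then already labelled.
      b=0  b=1  b=2  b=3  b=4  b=5
a=0:    L    L    W    W    L    L
Cells with no legal move (terminal, hence L): (0,0), (0,1).
The remaining L cells, each justified by listing all of its moves:
(0,4): the only move is to (0,2)(W), a W ⇒ L
(0,5): the only move is to (0,3)(W), a W ⇒ L
Every other cell has at least one move into one of the L cells above, so it is W.
(0,5): one of the L cells justified above, so L
(0,3): the move to (0,1) reaches an L cell, so W

(0,5): L, (0,3): W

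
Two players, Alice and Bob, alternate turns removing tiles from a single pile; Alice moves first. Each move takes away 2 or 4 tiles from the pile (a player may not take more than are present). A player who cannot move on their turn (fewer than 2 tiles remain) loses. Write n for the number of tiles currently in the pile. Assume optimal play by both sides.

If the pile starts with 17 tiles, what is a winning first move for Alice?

Use the standard recursion: the mover loses at a terminal position; elsewhere, the mover wins exactly when some move hands the opponent an L position.
n=0: no move → L
n=1: no move → L
n=2: →0(L), so W
n=3: →1(L), so W
n=4: →0(L), so W
n=5: →1(L), so W
n=6: →4(W), 2(W) — all W, so L
n=7: →5(W), 3(W) — all W, so L
n=8: →6(L), so W
n=9: →7(L), so W
n=10: →6(L), so W
n=11: →7(L), so W
n=12: →10(W), 8(W) — all W, so L
n=13: →11(W), 9(W) — all W, so L
n=14: →12(L), so W
n=15: →13(L), so W
n=16: →12(L), so W
n=17: →13(L), so W
From 17, the L positions reachable in one move are: 13.

Remove 4, leaving 13.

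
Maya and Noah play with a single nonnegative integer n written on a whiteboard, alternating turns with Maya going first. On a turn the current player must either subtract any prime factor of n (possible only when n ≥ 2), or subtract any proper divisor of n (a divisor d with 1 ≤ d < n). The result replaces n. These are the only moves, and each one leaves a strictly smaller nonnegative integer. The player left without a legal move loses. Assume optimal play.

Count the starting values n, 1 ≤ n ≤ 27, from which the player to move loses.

Work bottom-up. With no move the player to move loses. Otherwise the position is W if at least one move leads to an L position for the opponent, and L if every move leads to a W.
n=0: no move → L
n=1: no move → L
n=2: reaches L-position 0 → W
n=3: reaches L-position 0 → W
n=4: only reaches 2(W), 3(W), all W → L
n=5: reaches L-position 0 → W
n=6: reaches L-position 4 → W
n=7: reaches L-position 0 → W
n=8: reaches L-position 4 → W
n=9: only reaches 6(W), 8(W), all W → L
n=10: reaches L-position 9 → W
n=11: reaches L-position 0 → W
n=12: reaches L-position 9 → W
n=13: reaches L-position 0 → W
n=14: only reaches 7(W), 12(W), 13(W), all W → L
n=15: reaches L-position 14 → W
n=16: reaches L-position 14 → W
n=17: reaches L-position 0 → W
n=18: reaches L-position 9 → W
n=19: reaches L-position 0 → W
n=20: only reaches 10(W), 15(W), 16(W), 18(W), 19(W), all W → L
n=21: reaches L-position 14 → W
n=22: reaches L-position 20 → W
n=23: reaches L-position 0 → W
n=24: reaches L-position 20 → W
n=25: reaches L-position 20 → W
n=26: only reaches 13(W), 24(W), 25(W), all W → L
n=27: reaches L-position 26 → W
L entries with 1 ≤ n ≤ 27 (n=0 is outside the asked range and is not counted): n = 1, 4, 9, 14, 20, 26; that makes 6.

6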